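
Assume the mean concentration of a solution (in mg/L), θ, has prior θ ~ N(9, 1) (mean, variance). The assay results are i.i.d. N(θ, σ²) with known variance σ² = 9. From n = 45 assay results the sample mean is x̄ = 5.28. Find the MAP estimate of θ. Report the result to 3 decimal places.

θ̂_MAP = 5.900

n = 45, x̄ = 5.28.
For a Normal prior and Normal likelihood with known variance, the posterior is Normal; its mode equals its mean, the precision-weighted average.
Prior precision 1/σ₀² = 1/1 = 1; data precision n/σ² = 45/9 = 5.
θ̂ = (1·9 + 5·5.28) / (1 + 5) = 35.4/6 = 5.900.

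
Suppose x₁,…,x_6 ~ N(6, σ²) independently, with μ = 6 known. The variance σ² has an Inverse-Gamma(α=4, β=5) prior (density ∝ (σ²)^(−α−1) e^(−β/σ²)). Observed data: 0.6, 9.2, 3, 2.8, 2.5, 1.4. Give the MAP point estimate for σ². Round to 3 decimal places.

Sum of squared deviations about the known mean: SS = (0.6−6)² + (9.2−6)² + (3−6)² + (2.8−6)² + (2.5−6)² + (1.4−6)² = 92.05.
The Normal likelihood contributes (σ²)^(−n/2) exp(−SS/(2σ²)), so the posterior is Inverse-Gamma(α + n/2, β + SS/2) = Inverse-Gamma(7, 51.025).
The mode of Inverse-Gamma(a, b) is b/(a+1) = 51.025/8 ≈ 6.378.

σ̂²_MAP = 6.378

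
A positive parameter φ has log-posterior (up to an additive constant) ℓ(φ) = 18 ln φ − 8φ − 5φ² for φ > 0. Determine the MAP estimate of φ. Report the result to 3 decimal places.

φ̂_MAP = 1.000

ℓ'(φ) = 18/φ − 8 − 10φ. Setting this to zero and multiplying by φ: 10φ² + 8φ − 18 = 0.
φ = (−8 + √(8² + 4·10·18)) / (2·10) = (−8 + √784) / 20 = (−8 + 28)/20 = 1.
ℓ''(φ) = −18/φ² − 10 < 0, confirming a maximum.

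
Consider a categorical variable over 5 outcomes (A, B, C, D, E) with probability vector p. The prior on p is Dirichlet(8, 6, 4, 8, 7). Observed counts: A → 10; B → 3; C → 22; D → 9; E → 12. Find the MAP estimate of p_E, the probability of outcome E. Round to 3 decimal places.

The posterior is Dirichlet(αᵢ + nᵢ) = Dirichlet(18, 9, 26, 17, 19).
For a Dirichlet(a₁,…,a_K) with all aᵢ > 1, the mode has j-th component (aⱼ − 1)/(Σaᵢ − K).
Here Σaᵢ = 89 and K = 5, so p_E = (19 − 1)/(89 − 5) = 18/84 ≈ 0.214.

MAP estimate of p_E = 0.214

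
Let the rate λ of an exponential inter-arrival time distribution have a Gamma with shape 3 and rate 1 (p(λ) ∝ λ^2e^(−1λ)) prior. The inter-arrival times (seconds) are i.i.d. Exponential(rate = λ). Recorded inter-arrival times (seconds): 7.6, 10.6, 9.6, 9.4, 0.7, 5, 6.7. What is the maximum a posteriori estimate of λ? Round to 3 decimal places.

λ̂_MAP = 0.178

The Exponential(rate=λ) likelihood is ∝ λ^n e^(−λΣtᵢ). Here n = 7 and Σtᵢ = 7.6 + 10.6 + 9.6 + 9.4 + 0.7 + 5 + 6.7 = 49.6.
Posterior ∝ λ^2e^(−1λ) · λ^7e^(−49.6λ) = λ^9e^(−50.6λ), i.e. Gamma(10, 50.6).
Mode = (a−1)/b = 9/50.6 ≈ 0.178.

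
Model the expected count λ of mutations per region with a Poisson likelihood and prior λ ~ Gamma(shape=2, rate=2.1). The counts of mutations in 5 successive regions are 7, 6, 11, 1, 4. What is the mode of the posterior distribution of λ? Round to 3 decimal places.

λ̂_MAP = 4.225

Σxᵢ = 7+6+11+1+4 = 29, with n = 5.
Posterior ∝ λe^(−2.1λ) · λ^29e^(−5λ) = λ^30e^(−7.1λ), i.e. Gamma(shape=31, rate=7.1).
The mode of a Gamma(a, b) with a ≥ 1 (shape–rate) is (a−1)/b = 30/7.1 ≈ 4.225.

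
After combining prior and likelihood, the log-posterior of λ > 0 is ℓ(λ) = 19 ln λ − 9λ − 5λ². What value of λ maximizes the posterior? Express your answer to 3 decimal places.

ℓ'(λ) = 19/λ − 9 − 10λ. Setting this to zero and multiplying by λ: 10λ² + 9λ − 19 = 0.
λ = (−9 + √(9² + 4·10·19)) / (2·10) = (−9 + √841) / 20 = (−9 + 29)/20 = 1.
ℓ''(λ) = −19/λ² − 10 < 0, confirming a maximum.

λ̂_MAP = 1.000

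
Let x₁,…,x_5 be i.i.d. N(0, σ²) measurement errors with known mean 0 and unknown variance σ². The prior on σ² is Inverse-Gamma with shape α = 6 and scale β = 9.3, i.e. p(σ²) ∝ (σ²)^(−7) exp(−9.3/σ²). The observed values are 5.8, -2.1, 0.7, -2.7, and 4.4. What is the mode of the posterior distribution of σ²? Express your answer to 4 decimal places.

Sum of squared deviations about the known mean: SS = (5.8−0)² + (-2.1−0)² + (0.7−0)² + (-2.7−0)² + (4.4−0)² = 65.19.
The Normal likelihood contributes (σ²)^(−n/2) exp(−SS/(2σ²)), so the posterior is Inverse-Gamma(α + n/2, β + SS/2) = Inverse-Gamma(8.5, 41.895).
The mode of Inverse-Gamma(a, b) is b/(a+1) = 41.895/9.5 ≈ 4.4100.

σ̂²_MAP = 4.4100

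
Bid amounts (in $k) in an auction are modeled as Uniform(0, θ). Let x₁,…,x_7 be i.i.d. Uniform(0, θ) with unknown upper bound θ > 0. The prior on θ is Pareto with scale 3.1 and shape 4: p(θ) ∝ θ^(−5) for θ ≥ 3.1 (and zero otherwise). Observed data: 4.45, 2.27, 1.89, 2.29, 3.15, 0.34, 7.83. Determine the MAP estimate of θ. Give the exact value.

θ̂_MAP = 7.83

The Uniform(0, θ) likelihood is θ^(−n) for θ ≥ max(xᵢ), zero otherwise. Here max(xᵢ) = 7.83.
Posterior ∝ θ^(−5) · θ^(−7) = θ^(−12) on θ ≥ max(3.1, 7.83) = 7.83.
This density is strictly decreasing in θ, so the posterior mode lies at the lower boundary of the support.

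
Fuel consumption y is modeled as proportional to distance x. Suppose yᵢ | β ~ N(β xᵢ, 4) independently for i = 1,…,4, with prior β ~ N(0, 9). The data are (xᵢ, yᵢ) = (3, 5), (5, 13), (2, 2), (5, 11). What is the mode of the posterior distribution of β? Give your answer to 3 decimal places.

β̂_MAP = 2.191

log p(β | y) = −Σ(yᵢ − βxᵢ)²/(2·4) − β²/(2·9) + const.
Setting the derivative to zero: Σxᵢ(yᵢ − βxᵢ)/4 − β/9 = 0, so β = Σxᵢyᵢ / (Σxᵢ² + σ²/τ²).
Σxᵢyᵢ = 3·5 + 5·13 + 2·2 + 5·11 = 139; Σxᵢ² = 63; σ²/τ² = 4/9.
β̂_MAP = 139 / (63 + 4/9) = 139/(571/9) = 1251/571 ≈ 2.191.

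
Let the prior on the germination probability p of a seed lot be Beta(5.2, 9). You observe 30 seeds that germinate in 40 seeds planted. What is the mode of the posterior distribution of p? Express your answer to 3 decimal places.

p̂_MAP = 0.655

Prior: Beta(5.2, 9).
Data: 30 successes in 40 trials. The binomial likelihood contributes p^30(1−p)^10, so the posterior is Beta(5.2+30, 9+10) = Beta(35.2, 19).
For Beta(a, b) with a, b > 1 the mode is (a−1)/(a+b−2) = 34.2/52.2 ≈ 0.655.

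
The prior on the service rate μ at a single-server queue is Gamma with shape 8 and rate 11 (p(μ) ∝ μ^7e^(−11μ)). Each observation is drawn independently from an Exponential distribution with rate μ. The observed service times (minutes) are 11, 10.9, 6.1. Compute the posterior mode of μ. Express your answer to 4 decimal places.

μ̂_MAP = 0.2564

The Exponential(rate=μ) likelihood is ∝ μ^n e^(−μΣtᵢ). Here n = 3 and Σtᵢ = 11 + 10.9 + 6.1 = 28.
Posterior ∝ μ^7e^(−11μ) · μ^3e^(−28μ) = μ^10e^(−39μ), i.e. Gamma(11, 39).
Mode = (a−1)/b = 10/39 ≈ 0.2564.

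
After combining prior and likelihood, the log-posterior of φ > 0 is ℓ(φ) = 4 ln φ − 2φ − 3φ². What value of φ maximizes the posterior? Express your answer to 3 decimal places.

ℓ'(φ) = 4/φ − 2 − 6φ. Setting this to zero and multiplying by φ: 6φ² + 2φ − 4 = 0.
φ = (−2 + √(2² + 4·6·4)) / (2·6) = (−2 + √100) / 12 = (−2 + 10)/12 = 2/3.
ℓ''(φ) = −4/φ² − 6 < 0, confirming a maximum.

φ̂_MAP = 0.667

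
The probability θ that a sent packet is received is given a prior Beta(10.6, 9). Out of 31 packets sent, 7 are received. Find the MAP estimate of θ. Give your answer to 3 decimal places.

Prior: Beta(10.6, 9).
Data: 7 successes in 31 trials. The binomial likelihood contributes θ^7(1−θ)^24, so the posterior is Beta(10.6+7, 9+24) = Beta(17.6, 33).
For Beta(a, b) with a, b > 1 the mode is (a−1)/(a+b−2) = 16.6/48.6 ≈ 0.342.

θ̂_MAP = 0.342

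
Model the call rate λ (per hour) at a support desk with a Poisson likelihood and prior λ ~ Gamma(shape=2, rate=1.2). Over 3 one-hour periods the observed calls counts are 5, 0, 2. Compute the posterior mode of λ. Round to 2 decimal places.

Σxᵢ = 5+0+2 = 7, with n = 3.
Posterior ∝ λe^(−1.2λ) · λ^7e^(−3λ) = λ^8e^(−4.2λ), i.e. Gamma(shape=9, rate=4.2).
The mode of a Gamma(a, b) with a ≥ 1 (shape–rate) is (a−1)/b = 8/4.2 ≈ 1.90.

λ̂_MAP = 1.90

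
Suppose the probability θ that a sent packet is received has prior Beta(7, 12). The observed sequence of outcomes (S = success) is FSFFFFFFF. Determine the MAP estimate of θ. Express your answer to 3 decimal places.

θ̂_MAP = 0.269

Prior: Beta(7, 12).
Data: 1 success in 9 trials (from the sequence). The binomial likelihood contributes θ(1−θ)^8, so the posterior is Beta(7+1, 12+8) = Beta(8, 20).
For Beta(a, b) with a, b > 1 the mode is (a−1)/(a+b−2) = 7/26 ≈ 0.269.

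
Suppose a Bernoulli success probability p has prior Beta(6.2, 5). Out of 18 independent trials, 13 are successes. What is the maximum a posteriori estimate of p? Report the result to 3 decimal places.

Prior: Beta(6.2, 5).
Data: 13 successes in 18 trials. The binomial likelihood contributes p^13(1−p)^5, so the posterior is Beta(6.2+13, 5+5) = Beta(19.2, 10).
For Beta(a, b) with a, b > 1 the mode is (a−1)/(a+b−2) = 18.2/27.2 ≈ 0.669.

p̂_MAP = 0.669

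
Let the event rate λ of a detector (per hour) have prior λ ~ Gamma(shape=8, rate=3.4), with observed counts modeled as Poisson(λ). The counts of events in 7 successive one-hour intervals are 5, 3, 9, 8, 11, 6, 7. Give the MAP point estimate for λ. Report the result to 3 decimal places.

Σxᵢ = 5+3+9+8+11+6+7 = 49, with n = 7.
Posterior ∝ λ^7e^(−3.4λ) · λ^49e^(−7λ) = λ^56e^(−10.4λ), i.e. Gamma(shape=57, rate=10.4).
The mode of a Gamma(a, b) with a ≥ 1 (shape–rate) is (a−1)/b = 56/10.4 ≈ 5.385.

λ̂_MAP = 5.385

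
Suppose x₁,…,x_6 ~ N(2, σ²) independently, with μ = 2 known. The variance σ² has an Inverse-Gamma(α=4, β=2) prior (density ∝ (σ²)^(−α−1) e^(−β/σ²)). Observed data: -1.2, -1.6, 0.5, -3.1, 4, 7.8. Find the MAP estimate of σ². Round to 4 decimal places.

σ̂²_MAP = 5.8188

Sum of squared deviations about the known mean: SS = (-1.2−2)² + (-1.6−2)² + (0.5−2)² + (-3.1−2)² + (4−2)² + (7.8−2)² = 89.1.
The Normal likelihood contributes (σ²)^(−n/2) exp(−SS/(2σ²)), so the posterior is Inverse-Gamma(α + n/2, β + SS/2) = Inverse-Gamma(7, 46.55).
The mode of Inverse-Gamma(a, b) is b/(a+1) = 46.55/8 ≈ 5.8188.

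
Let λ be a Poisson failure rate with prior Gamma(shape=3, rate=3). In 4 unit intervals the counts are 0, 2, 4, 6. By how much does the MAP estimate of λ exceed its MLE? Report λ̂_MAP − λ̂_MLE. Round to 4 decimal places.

MAP − MLE = -1.0000

Σxᵢ = 12. Posterior is Gamma(15, 7); MAP = (15−1)/7 = 14/7 ≈ 2.00000.
MLE = x̄ = 12/4 ≈ 3.00000.
Difference = 14/7 − 12/4 = -1 ≈ -1.0000.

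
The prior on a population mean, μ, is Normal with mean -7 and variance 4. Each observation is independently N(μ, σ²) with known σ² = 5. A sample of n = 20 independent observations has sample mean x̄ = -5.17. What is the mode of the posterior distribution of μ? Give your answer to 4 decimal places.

μ̂_MAP = -5.2776

n = 20, x̄ = -5.17.
For a Normal prior and Normal likelihood with known variance, the posterior is Normal; its mode equals its mean, the precision-weighted average.
Prior precision 1/σ₀² = 1/4 = 0.25; data precision n/σ² = 20/5 = 4.
μ̂ = (0.25·(-7) + 4·(-5.17)) / (0.25 + 4) = (-22.43)/4.25 = -2243/425 ≈ -5.2776.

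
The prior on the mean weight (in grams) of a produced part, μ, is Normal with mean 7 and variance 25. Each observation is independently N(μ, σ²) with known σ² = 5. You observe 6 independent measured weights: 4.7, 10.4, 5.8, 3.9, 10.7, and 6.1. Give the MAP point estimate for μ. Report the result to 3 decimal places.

μ̂_MAP = 6.935

n = 6; x̄ = (4.7 + 10.4 + 5.8 + 3.9 + 10.7 + 6.1)/6 = 41.6/6 = 104/15 ≈ 6.9333.
For a Normal prior and Normal likelihood with known variance, the posterior is Normal; its mode equals its mean, the precision-weighted average.
Prior precision 1/σ₀² = 1/25 = 0.04; data precision n/σ² = 6/5 = 1.2.
μ̂ = (0.04·7 + 1.2·(104/15)) / (0.04 + 1.2) = 8.6/1.24 = 215/31 ≈ 6.935.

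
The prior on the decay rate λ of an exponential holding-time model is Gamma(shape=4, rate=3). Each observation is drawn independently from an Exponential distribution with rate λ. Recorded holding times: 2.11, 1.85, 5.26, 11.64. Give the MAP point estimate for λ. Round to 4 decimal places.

The Exponential(rate=λ) likelihood is ∝ λ^n e^(−λΣtᵢ). Here n = 4 and Σtᵢ = 2.11 + 1.85 + 5.26 + 11.64 = 20.86.
Posterior ∝ λ^3e^(−3λ) · λ^4e^(−20.86λ) = λ^7e^(−23.86λ), i.e. Gamma(8, 23.86).
Mode = (a−1)/b = 7/23.86 ≈ 0.2934.

λ̂_MAP = 0.2934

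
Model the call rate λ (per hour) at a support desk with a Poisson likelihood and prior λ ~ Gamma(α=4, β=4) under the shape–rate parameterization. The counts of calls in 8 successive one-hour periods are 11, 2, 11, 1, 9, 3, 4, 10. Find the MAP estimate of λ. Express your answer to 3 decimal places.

λ̂_MAP = 4.500

Σxᵢ = 11+2+11+1+9+3+4+10 = 51, with n = 8.
Posterior ∝ λ^3e^(−4λ) · λ^51e^(−8λ) = λ^54e^(−12λ), i.e. Gamma(shape=55, rate=12).
The mode of a Gamma(a, b) with a ≥ 1 (shape–rate) is (a−1)/b = 54/12 ≈ 4.500.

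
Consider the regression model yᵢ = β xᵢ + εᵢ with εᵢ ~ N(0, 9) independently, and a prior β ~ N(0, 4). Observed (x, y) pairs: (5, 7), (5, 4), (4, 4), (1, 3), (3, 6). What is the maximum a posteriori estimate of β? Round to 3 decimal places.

β̂_MAP = 1.176

log p(β | y) = −Σ(yᵢ − βxᵢ)²/(2·9) − β²/(2·4) + const.
Setting the derivative to zero: Σxᵢ(yᵢ − βxᵢ)/9 − β/4 = 0, so β = Σxᵢyᵢ / (Σxᵢ² + σ²/τ²).
Σxᵢyᵢ = 5·7 + 5·4 + 4·4 + 1·3 + 3·6 = 92; Σxᵢ² = 76; σ²/τ² = 2.25.
β̂_MAP = 92 / (76 + 2.25) = 92/78.25 ≈ 1.176.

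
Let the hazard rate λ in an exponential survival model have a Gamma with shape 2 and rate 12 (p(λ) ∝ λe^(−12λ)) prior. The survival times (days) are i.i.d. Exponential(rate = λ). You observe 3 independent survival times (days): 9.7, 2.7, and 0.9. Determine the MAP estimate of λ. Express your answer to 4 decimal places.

λ̂_MAP = 0.1581

The Exponential(rate=λ) likelihood is ∝ λ^n e^(−λΣtᵢ). Here n = 3 and Σtᵢ = 9.7 + 2.7 + 0.9 = 13.3.
Posterior ∝ λe^(−12λ) · λ^3e^(−13.3λ) = λ^4e^(−25.3λ), i.e. Gamma(5, 25.3).
Mode = (a−1)/b = 4/25.3 ≈ 0.1581.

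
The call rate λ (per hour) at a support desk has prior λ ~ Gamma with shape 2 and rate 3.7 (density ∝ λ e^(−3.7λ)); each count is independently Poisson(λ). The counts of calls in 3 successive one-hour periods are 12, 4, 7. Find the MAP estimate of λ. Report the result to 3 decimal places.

λ̂_MAP = 3.582

Σxᵢ = 12+4+7 = 23, with n = 3.
Posterior ∝ λe^(−3.7λ) · λ^23e^(−3λ) = λ^24e^(−6.7λ), i.e. Gamma(shape=25, rate=6.7).
The mode of a Gamma(a, b) with a ≥ 1 (shape–rate) is (a−1)/b = 24/6.7 ≈ 3.582.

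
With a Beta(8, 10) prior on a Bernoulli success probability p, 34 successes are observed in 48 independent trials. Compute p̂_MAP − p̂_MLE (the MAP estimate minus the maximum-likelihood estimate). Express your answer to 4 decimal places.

Posterior is Beta(42, 24); MAP = (42−1)/(66−2) = 41/64 ≈ 0.64063.
MLE ignores the prior: p̂_MLE = k/n = 34/48 ≈ 0.70833.
Difference = 41/64 − 34/48 = -13/192 ≈ -0.0677.

MAP − MLE = -0.0677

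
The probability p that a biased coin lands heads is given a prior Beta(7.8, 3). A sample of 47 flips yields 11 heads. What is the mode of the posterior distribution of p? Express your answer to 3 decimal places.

p̂_MAP = 0.319

Prior: Beta(7.8, 3).
Data: 11 successes in 47 trials. The binomial likelihood contributes p^11(1−p)^36, so the posterior is Beta(7.8+11, 3+36) = Beta(18.8, 39).
For Beta(a, b) with a, b > 1 the mode is (a−1)/(a+b−2) = 17.8/55.8 ≈ 0.319.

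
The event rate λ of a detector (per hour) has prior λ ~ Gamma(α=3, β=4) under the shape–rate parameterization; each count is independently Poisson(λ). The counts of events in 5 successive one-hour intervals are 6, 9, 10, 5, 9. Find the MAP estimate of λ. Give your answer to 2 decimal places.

Σxᵢ = 6+9+10+5+9 = 39, with n = 5.
Posterior ∝ λ^2e^(−4λ) · λ^39e^(−5λ) = λ^41e^(−9λ), i.e. Gamma(shape=42, rate=9).
The mode of a Gamma(a, b) with a ≥ 1 (shape–rate) is (a−1)/b = 41/9 ≈ 4.56.

λ̂_MAP = 4.56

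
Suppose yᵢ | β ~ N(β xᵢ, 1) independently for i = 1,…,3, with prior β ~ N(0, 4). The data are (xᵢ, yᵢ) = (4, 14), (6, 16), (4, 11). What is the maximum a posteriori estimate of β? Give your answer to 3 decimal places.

log p(β | y) = −Σ(yᵢ − βxᵢ)²/(2·1) − β²/(2·4) + const.
Setting the derivative to zero: Σxᵢ(yᵢ − βxᵢ)/1 − β/4 = 0, so β = Σxᵢyᵢ / (Σxᵢ² + σ²/τ²).
Σxᵢyᵢ = 4·14 + 6·16 + 4·11 = 196; Σxᵢ² = 68; σ²/τ² = 0.25.
β̂_MAP = 196 / (68 + 0.25) = 196/68.25 ≈ 2.872.

β̂_MAP = 2.872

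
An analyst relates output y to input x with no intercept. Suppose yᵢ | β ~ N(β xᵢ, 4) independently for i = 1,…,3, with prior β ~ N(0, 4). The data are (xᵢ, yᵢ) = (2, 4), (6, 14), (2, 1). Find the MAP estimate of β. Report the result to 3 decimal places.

log p(β | y) = −Σ(yᵢ − βxᵢ)²/(2·4) − β²/(2·4) + const.
Setting the derivative to zero: Σxᵢ(yᵢ − βxᵢ)/4 − β/4 = 0, so β = Σxᵢyᵢ / (Σxᵢ² + σ²/τ²).
Σxᵢyᵢ = 2·4 + 6·14 + 2·1 = 94; Σxᵢ² = 44; σ²/τ² = 1.
β̂_MAP = 94 / (44 + 1) = 94/45 ≈ 2.089.

β̂_MAP = 2.089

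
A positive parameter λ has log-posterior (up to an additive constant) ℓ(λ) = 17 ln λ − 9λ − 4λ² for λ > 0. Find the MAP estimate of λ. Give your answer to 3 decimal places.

ℓ'(λ) = 17/λ − 9 − 8λ. Setting this to zero and multiplying by λ: 8λ² + 9λ − 17 = 0.
λ = (−9 + √(9² + 4·8·17)) / (2·8) = (−9 + √625) / 16 = (−9 + 25)/16 = 1.
ℓ''(λ) = −17/λ² − 8 < 0, confirming a maximum.

λ̂_MAP = 1.000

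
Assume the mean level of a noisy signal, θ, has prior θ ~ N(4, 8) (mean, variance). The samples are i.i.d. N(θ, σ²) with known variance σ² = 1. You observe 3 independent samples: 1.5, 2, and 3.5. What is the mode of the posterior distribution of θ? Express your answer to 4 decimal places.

n = 3; x̄ = (1.5 + 2 + 3.5)/3 = 7/3 = 7/3 ≈ 2.3333.
For a Normal prior and Normal likelihood with known variance, the posterior is Normal; its mode equals its mean, the precision-weighted average.
Prior precision 1/σ₀² = 1/8 = 0.125; data precision n/σ² = 3/1 = 3.
θ̂ = (0.125·4 + 3·(7/3)) / (0.125 + 3) = 7.5/3.125 = 2.4000.

θ̂_MAP = 2.4000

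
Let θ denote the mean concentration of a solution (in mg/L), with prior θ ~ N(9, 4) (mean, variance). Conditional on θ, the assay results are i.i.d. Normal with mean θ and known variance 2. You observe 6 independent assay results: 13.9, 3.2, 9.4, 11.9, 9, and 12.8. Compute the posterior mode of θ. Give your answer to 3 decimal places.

θ̂_MAP = 9.954

n = 6; x̄ = (13.9 + 3.2 + 9.4 + 11.9 + 9 + 12.8)/6 = 60.2/6 = 301/30 ≈ 10.0333.
For a Normal prior and Normal likelihood with known variance, the posterior is Normal; its mode equals its mean, the precision-weighted average.
Prior precision 1/σ₀² = 1/4 = 0.25; data precision n/σ² = 6/2 = 3.
θ̂ = (0.25·9 + 3·(301/30)) / (0.25 + 3) = 32.35/3.25 = 647/65 ≈ 9.954.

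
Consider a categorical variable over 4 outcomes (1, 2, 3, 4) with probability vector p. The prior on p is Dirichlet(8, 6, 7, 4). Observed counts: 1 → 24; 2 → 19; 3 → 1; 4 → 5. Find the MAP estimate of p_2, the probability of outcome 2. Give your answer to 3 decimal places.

The posterior is Dirichlet(αᵢ + nᵢ) = Dirichlet(32, 25, 8, 9).
For a Dirichlet(a₁,…,a_K) with all aᵢ > 1, the mode has j-th component (aⱼ − 1)/(Σaᵢ − K).
Here Σaᵢ = 74 and K = 4, so p_2 = (25 − 1)/(74 − 4) = 24/70 ≈ 0.343.

MAP estimate: 0.343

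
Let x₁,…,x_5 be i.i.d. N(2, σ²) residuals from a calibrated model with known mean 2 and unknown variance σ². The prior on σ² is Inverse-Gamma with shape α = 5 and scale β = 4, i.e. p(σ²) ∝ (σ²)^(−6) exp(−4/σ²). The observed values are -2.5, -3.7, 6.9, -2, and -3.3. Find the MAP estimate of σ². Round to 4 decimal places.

Sum of squared deviations about the known mean: SS = (-2.5−2)² + (-3.7−2)² + (6.9−2)² + (-2−2)² + (-3.3−2)² = 120.84.
The Normal likelihood contributes (σ²)^(−n/2) exp(−SS/(2σ²)), so the posterior is Inverse-Gamma(α + n/2, β + SS/2) = Inverse-Gamma(7.5, 64.42).
The mode of Inverse-Gamma(a, b) is b/(a+1) = 64.42/8.5 ≈ 7.5788.

σ̂²_MAP = 7.5788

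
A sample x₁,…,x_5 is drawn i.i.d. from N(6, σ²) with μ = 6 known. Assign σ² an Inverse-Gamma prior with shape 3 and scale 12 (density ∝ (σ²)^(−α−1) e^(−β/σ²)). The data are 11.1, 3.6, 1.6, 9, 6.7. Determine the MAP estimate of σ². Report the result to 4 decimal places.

Sum of squared deviations about the known mean: SS = (11.1−6)² + (3.6−6)² + (1.6−6)² + (9−6)² + (6.7−6)² = 60.62.
The Normal likelihood contributes (σ²)^(−n/2) exp(−SS/(2σ²)), so the posterior is Inverse-Gamma(α + n/2, β + SS/2) = Inverse-Gamma(5.5, 42.31).
The mode of Inverse-Gamma(a, b) is b/(a+1) = 42.31/6.5 ≈ 6.5092.

σ̂²_MAP = 6.5092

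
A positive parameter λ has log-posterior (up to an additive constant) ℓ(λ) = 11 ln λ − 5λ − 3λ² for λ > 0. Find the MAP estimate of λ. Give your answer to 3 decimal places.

λ̂_MAP = 1.000

ℓ'(λ) = 11/λ − 5 − 6λ. Setting this to zero and multiplying by λ: 6λ² + 5λ − 11 = 0.
λ = (−5 + √(5² + 4·6·11)) / (2·6) = (−5 + √289) / 12 = (−5 + 17)/12 = 1.
ℓ''(λ) = −11/λ² − 6 < 0, confirming a maximum.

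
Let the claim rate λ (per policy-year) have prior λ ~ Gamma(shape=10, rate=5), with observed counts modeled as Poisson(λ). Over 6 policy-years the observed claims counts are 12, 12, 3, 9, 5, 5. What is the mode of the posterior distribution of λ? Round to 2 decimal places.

λ̂_MAP = 5.00

Σxᵢ = 12+12+3+9+5+5 = 46, with n = 6.
Posterior ∝ λ^9e^(−5λ) · λ^46e^(−6λ) = λ^55e^(−11λ), i.e. Gamma(shape=56, rate=11).
The mode of a Gamma(a, b) with a ≥ 1 (shape–rate) is (a−1)/b = 55/11 ≈ 5.00.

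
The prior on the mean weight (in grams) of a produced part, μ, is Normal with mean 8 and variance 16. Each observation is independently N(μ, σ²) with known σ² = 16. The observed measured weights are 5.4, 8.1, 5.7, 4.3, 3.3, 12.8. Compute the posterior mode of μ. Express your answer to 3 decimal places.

μ̂_MAP = 6.800

n = 6; x̄ = (5.4 + 8.1 + 5.7 + 4.3 + 3.3 + 12.8)/6 = 39.6/6 = 6.6.
For a Normal prior and Normal likelihood with known variance, the posterior is Normal; its mode equals its mean, the precision-weighted average.
Prior precision 1/σ₀² = 1/16 = 0.0625; data precision n/σ² = 6/16 = 0.375.
μ̂ = (0.0625·8 + 0.375·6.6) / (0.0625 + 0.375) = 2.975/0.4375 = 6.800.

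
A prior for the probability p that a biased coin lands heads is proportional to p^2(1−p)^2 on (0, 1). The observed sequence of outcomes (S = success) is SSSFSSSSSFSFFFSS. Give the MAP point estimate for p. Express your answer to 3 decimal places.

The prior density ∝ p^2(1−p)^2 is the kernel of Beta(3, 3).
Data: 11 successes in 16 trials (from the sequence). The binomial likelihood contributes p^11(1−p)^5, so the posterior is Beta(3+11, 3+5) = Beta(14, 8).
For Beta(a, b) with a, b > 1 the mode is (a−1)/(a+b−2) = 13/20 ≈ 0.650.

p̂_MAP = 0.650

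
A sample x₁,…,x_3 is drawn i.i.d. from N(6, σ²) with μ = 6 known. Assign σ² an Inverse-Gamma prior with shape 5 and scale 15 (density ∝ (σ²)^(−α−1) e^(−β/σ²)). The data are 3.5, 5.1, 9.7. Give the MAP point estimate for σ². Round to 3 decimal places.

σ̂²_MAP = 3.383

Sum of squared deviations about the known mean: SS = (3.5−6)² + (5.1−6)² + (9.7−6)² = 20.75.
The Normal likelihood contributes (σ²)^(−n/2) exp(−SS/(2σ²)), so the posterior is Inverse-Gamma(α + n/2, β + SS/2) = Inverse-Gamma(6.5, 25.375).
The mode of Inverse-Gamma(a, b) is b/(a+1) = 25.375/7.5 ≈ 3.383.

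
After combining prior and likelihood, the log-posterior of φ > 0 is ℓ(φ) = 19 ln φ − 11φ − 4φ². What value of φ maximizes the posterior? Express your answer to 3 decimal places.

φ̂_MAP = 1.000

ℓ'(φ) = 19/φ − 11 − 8φ. Setting this to zero and multiplying by φ: 8φ² + 11φ − 19 = 0.
φ = (−11 + √(11² + 4·8·19)) / (2·8) = (−11 + √729) / 16 = (−11 + 27)/16 = 1.
ℓ''(φ) = −19/φ² − 8 < 0, confirming a maximum.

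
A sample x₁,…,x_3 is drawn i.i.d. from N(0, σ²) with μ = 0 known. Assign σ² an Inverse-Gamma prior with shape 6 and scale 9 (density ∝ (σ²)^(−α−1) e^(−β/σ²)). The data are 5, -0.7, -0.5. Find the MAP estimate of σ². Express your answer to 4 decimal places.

σ̂²_MAP = 2.5729

Sum of squared deviations about the known mean: SS = (5−0)² + (-0.7−0)² + (-0.5−0)² = 25.74.
The Normal likelihood contributes (σ²)^(−n/2) exp(−SS/(2σ²)), so the posterior is Inverse-Gamma(α + n/2, β + SS/2) = Inverse-Gamma(7.5, 21.87).
The mode of Inverse-Gamma(a, b) is b/(a+1) = 21.87/8.5 ≈ 2.5729.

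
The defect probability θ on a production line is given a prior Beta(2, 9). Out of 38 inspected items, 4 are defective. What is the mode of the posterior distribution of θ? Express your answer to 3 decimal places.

θ̂_MAP = 0.106

Prior: Beta(2, 9).
Data: 4 successes in 38 trials. The binomial likelihood contributes θ^4(1−θ)^34, so the posterior is Beta(2+4, 9+34) = Beta(6, 43).
For Beta(a, b) with a, b > 1 the mode is (a−1)/(a+b−2) = 5/47 ≈ 0.106.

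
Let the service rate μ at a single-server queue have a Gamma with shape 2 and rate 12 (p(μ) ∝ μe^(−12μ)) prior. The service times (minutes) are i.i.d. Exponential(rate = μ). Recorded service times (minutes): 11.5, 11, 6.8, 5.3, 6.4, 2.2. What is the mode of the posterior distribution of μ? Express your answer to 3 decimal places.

The Exponential(rate=μ) likelihood is ∝ μ^n e^(−μΣtᵢ). Here n = 6 and Σtᵢ = 11.5 + 11 + 6.8 + 5.3 + 6.4 + 2.2 = 43.2.
Posterior ∝ μe^(−12μ) · μ^6e^(−43.2μ) = μ^7e^(−55.2μ), i.e. Gamma(8, 55.2).
Mode = (a−1)/b = 7/55.2 ≈ 0.127.

μ̂_MAP = 0.127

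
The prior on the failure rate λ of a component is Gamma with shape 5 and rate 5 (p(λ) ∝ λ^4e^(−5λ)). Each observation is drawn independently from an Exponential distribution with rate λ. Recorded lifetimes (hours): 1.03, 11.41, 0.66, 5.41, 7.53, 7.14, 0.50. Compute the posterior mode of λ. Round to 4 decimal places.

λ̂_MAP = 0.2844

The Exponential(rate=λ) likelihood is ∝ λ^n e^(−λΣtᵢ). Here n = 7 and Σtᵢ = 1.03 + 11.41 + 0.66 + 5.41 + 7.53 + 7.14 + 0.50 = 33.68.
Posterior ∝ λ^4e^(−5λ) · λ^7e^(−33.68λ) = λ^11e^(−38.68λ), i.e. Gamma(12, 38.68).
Mode = (a−1)/b = 11/38.68 ≈ 0.2844.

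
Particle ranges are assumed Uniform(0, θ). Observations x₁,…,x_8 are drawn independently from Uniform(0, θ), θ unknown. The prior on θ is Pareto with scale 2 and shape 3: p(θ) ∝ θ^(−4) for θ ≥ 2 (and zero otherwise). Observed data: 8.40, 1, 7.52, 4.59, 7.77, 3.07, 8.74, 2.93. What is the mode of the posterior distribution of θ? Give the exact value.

The Uniform(0, θ) likelihood is θ^(−n) for θ ≥ max(xᵢ), zero otherwise. Here max(xᵢ) = 8.74.
Posterior ∝ θ^(−4) · θ^(−8) = θ^(−12) on θ ≥ max(2, 8.74) = 8.74.
This density is strictly decreasing in θ, so the posterior mode lies at the lower boundary of the support.

θ̂_MAP = 8.74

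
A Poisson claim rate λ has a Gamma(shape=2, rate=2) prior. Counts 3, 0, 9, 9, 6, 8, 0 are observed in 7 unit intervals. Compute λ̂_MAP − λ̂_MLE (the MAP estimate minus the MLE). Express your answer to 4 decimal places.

Σxᵢ = 35. Posterior is Gamma(37, 9); MAP = (37−1)/9 = 36/9 ≈ 4.00000.
MLE = x̄ = 35/7 ≈ 5.00000.
Difference = 36/9 − 35/7 = -1 ≈ -1.0000.

MAP − MLE = -1.0000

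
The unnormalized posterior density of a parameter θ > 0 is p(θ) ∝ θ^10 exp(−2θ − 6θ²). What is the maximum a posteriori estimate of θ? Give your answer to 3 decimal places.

θ̂_MAP = 0.833

ℓ'(θ) = 10/θ − 2 − 12θ. Setting this to zero and multiplying by θ: 12θ² + 2θ − 10 = 0.
θ = (−2 + √(2² + 4·12·10)) / (2·12) = (−2 + √484) / 24 = (−2 + 22)/24 = 5/6.
ℓ''(θ) = −10/θ² − 12 < 0, confirming a maximum.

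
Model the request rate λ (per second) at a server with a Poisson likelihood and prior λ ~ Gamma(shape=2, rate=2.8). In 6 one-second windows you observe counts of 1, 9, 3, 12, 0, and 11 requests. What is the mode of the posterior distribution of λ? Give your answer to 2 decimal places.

λ̂_MAP = 4.20

Σxᵢ = 1+9+3+12+0+11 = 36, with n = 6.
Posterior ∝ λe^(−2.8λ) · λ^36e^(−6λ) = λ^37e^(−8.8λ), i.e. Gamma(shape=38, rate=8.8).
The mode of a Gamma(a, b) with a ≥ 1 (shape–rate) is (a−1)/b = 37/8.8 ≈ 4.20.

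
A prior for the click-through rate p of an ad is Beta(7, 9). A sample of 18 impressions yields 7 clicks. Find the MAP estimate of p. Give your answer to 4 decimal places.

Prior: Beta(7, 9).
Data: 7 successes in 18 trials. The binomial likelihood contributes p^7(1−p)^11, so the posterior is Beta(7+7, 9+11) = Beta(14, 20).
For Beta(a, b) with a, b > 1 the mode is (a−1)/(a+b−2) = 13/32 ≈ 0.4063.

p̂_MAP = 0.4063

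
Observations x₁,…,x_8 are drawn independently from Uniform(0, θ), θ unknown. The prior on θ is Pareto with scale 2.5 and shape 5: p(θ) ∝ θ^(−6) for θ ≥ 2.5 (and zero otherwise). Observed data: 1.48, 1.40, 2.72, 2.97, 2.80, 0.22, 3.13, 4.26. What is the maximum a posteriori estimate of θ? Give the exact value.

The Uniform(0, θ) likelihood is θ^(−n) for θ ≥ max(xᵢ), zero otherwise. Here max(xᵢ) = 4.26.
Posterior ∝ θ^(−6) · θ^(−8) = θ^(−14) on θ ≥ max(2.5, 4.26) = 4.26.
This density is strictly decreasing in θ, so the posterior mode lies at the lower boundary of the support.

θ̂_MAP = 4.26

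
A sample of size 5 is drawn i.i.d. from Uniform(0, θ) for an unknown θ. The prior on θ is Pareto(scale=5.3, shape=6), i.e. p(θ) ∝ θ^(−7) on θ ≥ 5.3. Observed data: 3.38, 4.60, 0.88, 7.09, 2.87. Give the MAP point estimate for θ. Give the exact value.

The Uniform(0, θ) likelihood is θ^(−n) for θ ≥ max(xᵢ), zero otherwise. Here max(xᵢ) = 7.09.
Posterior ∝ θ^(−7) · θ^(−5) = θ^(−12) on θ ≥ max(5.3, 7.09) = 7.09.
This density is strictly decreasing in θ, so the posterior mode lies at the lower boundary of the support.

θ̂_MAP = 7.09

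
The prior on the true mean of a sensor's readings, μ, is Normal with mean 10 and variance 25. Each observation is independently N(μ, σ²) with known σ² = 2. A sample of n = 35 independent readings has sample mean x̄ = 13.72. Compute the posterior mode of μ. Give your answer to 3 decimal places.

μ̂_MAP = 13.712

n = 35, x̄ = 13.72.
For a Normal prior and Normal likelihood with known variance, the posterior is Normal; its mode equals its mean, the precision-weighted average.
Prior precision 1/σ₀² = 1/25 = 0.04; data precision n/σ² = 35/2 = 17.5.
μ̂ = (0.04·10 + 17.5·13.72) / (0.04 + 17.5) = 240.5/17.54 = 12025/877 ≈ 13.712.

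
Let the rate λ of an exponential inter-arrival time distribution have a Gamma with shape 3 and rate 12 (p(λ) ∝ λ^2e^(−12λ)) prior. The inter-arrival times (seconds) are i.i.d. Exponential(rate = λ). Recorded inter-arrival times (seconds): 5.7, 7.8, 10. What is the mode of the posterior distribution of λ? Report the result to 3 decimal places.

λ̂_MAP = 0.141

The Exponential(rate=λ) likelihood is ∝ λ^n e^(−λΣtᵢ). Here n = 3 and Σtᵢ = 5.7 + 7.8 + 10 = 23.5.
Posterior ∝ λ^2e^(−12λ) · λ^3e^(−23.5λ) = λ^5e^(−35.5λ), i.e. Gamma(6, 35.5).
Mode = (a−1)/b = 5/35.5 ≈ 0.141.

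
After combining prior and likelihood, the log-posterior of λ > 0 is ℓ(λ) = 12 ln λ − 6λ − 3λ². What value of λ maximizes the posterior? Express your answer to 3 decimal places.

ℓ'(λ) = 12/λ − 6 − 6λ. Setting this to zero and multiplying by λ: 6λ² + 6λ − 12 = 0.
λ = (−6 + √(6² + 4·6·12)) / (2·6) = (−6 + √324) / 12 = (−6 + 18)/12 = 1.
ℓ''(λ) = −12/λ² − 6 < 0, confirming a maximum.

λ̂_MAP = 1.000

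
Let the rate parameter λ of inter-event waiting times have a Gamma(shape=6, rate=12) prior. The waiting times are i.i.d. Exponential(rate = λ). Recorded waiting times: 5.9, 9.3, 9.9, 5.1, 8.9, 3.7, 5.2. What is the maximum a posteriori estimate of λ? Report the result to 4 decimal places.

λ̂_MAP = 0.2000

The Exponential(rate=λ) likelihood is ∝ λ^n e^(−λΣtᵢ). Here n = 7 and Σtᵢ = 5.9 + 9.3 + 9.9 + 5.1 + 8.9 + 3.7 + 5.2 = 48.
Posterior ∝ λ^5e^(−12λ) · λ^7e^(−48λ) = λ^12e^(−60λ), i.e. Gamma(13, 60).
Mode = (a−1)/b = 12/60 ≈ 0.2000.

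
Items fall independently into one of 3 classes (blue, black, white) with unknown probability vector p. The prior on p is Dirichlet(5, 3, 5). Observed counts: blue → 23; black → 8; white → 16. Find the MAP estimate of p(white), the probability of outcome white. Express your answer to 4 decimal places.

MAP estimate of p(white) = 0.3509

The posterior is Dirichlet(αᵢ + nᵢ) = Dirichlet(28, 11, 21).
For a Dirichlet(a₁,…,a_K) with all aᵢ > 1, the mode has j-th component (aⱼ − 1)/(Σaᵢ − K).
Here Σaᵢ = 60 and K = 3, so p(white) = (21 − 1)/(60 − 3) = 20/57 ≈ 0.3509.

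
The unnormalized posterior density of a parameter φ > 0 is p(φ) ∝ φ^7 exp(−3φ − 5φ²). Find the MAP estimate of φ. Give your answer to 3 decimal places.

φ̂_MAP = 0.700

ℓ'(φ) = 7/φ − 3 − 10φ. Setting this to zero and multiplying by φ: 10φ² + 3φ − 7 = 0.
φ = (−3 + √(3² + 4·10·7)) / (2·10) = (−3 + √289) / 20 = (−3 + 17)/20 = 7/10.
ℓ''(φ) = −7/φ² − 10 < 0, confirming a maximum.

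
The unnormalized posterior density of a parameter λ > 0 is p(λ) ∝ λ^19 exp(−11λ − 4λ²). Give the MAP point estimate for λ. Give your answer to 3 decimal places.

λ̂_MAP = 1.000

ℓ'(λ) = 19/λ − 11 − 8λ. Setting this to zero and multiplying by λ: 8λ² + 11λ − 19 = 0.
λ = (−11 + √(11² + 4·8·19)) / (2·8) = (−11 + √729) / 16 = (−11 + 27)/16 = 1.
ℓ''(λ) = −19/λ² − 8 < 0, confirming a maximum.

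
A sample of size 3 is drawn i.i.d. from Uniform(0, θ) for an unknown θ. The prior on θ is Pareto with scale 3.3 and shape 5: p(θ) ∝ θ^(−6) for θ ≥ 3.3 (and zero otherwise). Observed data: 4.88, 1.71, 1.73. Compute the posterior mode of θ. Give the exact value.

θ̂_MAP = 4.88

The Uniform(0, θ) likelihood is θ^(−n) for θ ≥ max(xᵢ), zero otherwise. Here max(xᵢ) = 4.88.
Posterior ∝ θ^(−6) · θ^(−3) = θ^(−9) on θ ≥ max(3.3, 4.88) = 4.88.
This density is strictly decreasing in θ, so the posterior mode lies at the lower boundary of the support.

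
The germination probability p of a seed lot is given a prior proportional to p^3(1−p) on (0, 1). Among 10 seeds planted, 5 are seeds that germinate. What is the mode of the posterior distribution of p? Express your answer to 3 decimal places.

p̂_MAP = 0.571

The prior density ∝ p^3(1−p)^1 is the kernel of Beta(4, 2).
Data: 5 successes in 10 trials. The binomial likelihood contributes p^5(1−p)^5, so the posterior is Beta(4+5, 2+5) = Beta(9, 7).
For Beta(a, b) with a, b > 1 the mode is (a−1)/(a+b−2) = 8/14 ≈ 0.571.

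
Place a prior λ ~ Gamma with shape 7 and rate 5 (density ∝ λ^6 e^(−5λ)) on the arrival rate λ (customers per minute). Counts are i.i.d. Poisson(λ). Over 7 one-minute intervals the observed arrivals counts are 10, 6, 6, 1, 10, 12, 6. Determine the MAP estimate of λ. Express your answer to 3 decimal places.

λ̂_MAP = 4.750

Σxᵢ = 10+6+6+1+10+12+6 = 51, with n = 7.
Posterior ∝ λ^6e^(−5λ) · λ^51e^(−7λ) = λ^57e^(−12λ), i.e. Gamma(shape=58, rate=12).
The mode of a Gamma(a, b) with a ≥ 1 (shape–rate) is (a−1)/b = 57/12 ≈ 4.750.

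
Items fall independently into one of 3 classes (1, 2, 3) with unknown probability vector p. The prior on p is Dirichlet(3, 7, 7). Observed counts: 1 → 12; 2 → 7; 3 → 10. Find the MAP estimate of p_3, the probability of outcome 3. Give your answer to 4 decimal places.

MAP estimate: 0.3721

The posterior is Dirichlet(αᵢ + nᵢ) = Dirichlet(15, 14, 17).
For a Dirichlet(a₁,…,a_K) with all aᵢ > 1, the mode has j-th component (aⱼ − 1)/(Σaᵢ − K).
Here Σaᵢ = 46 and K = 3, so p_3 = (17 − 1)/(46 − 3) = 16/43 ≈ 0.3721.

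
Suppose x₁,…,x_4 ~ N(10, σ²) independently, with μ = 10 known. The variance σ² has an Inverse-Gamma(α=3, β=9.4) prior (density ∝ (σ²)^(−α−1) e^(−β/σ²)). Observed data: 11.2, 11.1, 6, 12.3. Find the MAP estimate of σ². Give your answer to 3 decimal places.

σ̂²_MAP = 3.562

Sum of squared deviations about the known mean: SS = (11.2−10)² + (11.1−10)² + (6−10)² + (12.3−10)² = 23.94.
The Normal likelihood contributes (σ²)^(−n/2) exp(−SS/(2σ²)), so the posterior is Inverse-Gamma(α + n/2, β + SS/2) = Inverse-Gamma(5, 21.37).
The mode of Inverse-Gamma(a, b) is b/(a+1) = 21.37/6 ≈ 3.562.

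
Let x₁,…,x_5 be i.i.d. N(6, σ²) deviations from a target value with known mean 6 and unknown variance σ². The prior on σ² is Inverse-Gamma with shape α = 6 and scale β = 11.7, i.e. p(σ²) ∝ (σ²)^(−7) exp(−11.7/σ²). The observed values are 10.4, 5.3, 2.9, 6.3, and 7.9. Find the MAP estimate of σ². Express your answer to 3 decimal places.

σ̂²_MAP = 2.977

Sum of squared deviations about the known mean: SS = (10.4−6)² + (5.3−6)² + (2.9−6)² + (6.3−6)² + (7.9−6)² = 33.16.
The Normal likelihood contributes (σ²)^(−n/2) exp(−SS/(2σ²)), so the posterior is Inverse-Gamma(α + n/2, β + SS/2) = Inverse-Gamma(8.5, 28.28).
The mode of Inverse-Gamma(a, b) is b/(a+1) = 28.28/9.5 ≈ 2.977.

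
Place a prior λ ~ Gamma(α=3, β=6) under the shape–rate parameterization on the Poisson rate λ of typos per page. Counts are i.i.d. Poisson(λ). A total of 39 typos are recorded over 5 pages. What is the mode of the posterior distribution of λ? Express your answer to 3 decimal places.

Σxᵢ = 39, n = 5.
Posterior ∝ λ^2e^(−6λ) · λ^39e^(−5λ) = λ^41e^(−11λ), i.e. Gamma(shape=42, rate=11).
The mode of a Gamma(a, b) with a ≥ 1 (shape–rate) is (a−1)/b = 41/11 ≈ 3.727.

λ̂_MAP = 3.727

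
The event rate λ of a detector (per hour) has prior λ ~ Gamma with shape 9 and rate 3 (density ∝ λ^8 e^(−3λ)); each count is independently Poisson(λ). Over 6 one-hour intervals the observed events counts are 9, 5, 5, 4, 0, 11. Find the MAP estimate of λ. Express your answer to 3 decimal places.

Σxᵢ = 9+5+5+4+0+11 = 34, with n = 6.
Posterior ∝ λ^8e^(−3λ) · λ^34e^(−6λ) = λ^42e^(−9λ), i.e. Gamma(shape=43, rate=9).
The mode of a Gamma(a, b) with a ≥ 1 (shape–rate) is (a−1)/b = 42/9 ≈ 4.667.

λ̂_MAP = 4.667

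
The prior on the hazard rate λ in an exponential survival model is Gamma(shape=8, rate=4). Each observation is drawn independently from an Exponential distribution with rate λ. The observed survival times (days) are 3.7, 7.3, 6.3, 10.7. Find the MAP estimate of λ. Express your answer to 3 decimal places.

λ̂_MAP = 0.344

The Exponential(rate=λ) likelihood is ∝ λ^n e^(−λΣtᵢ). Here n = 4 and Σtᵢ = 3.7 + 7.3 + 6.3 + 10.7 = 28.
Posterior ∝ λ^7e^(−4λ) · λ^4e^(−28λ) = λ^11e^(−32λ), i.e. Gamma(12, 32).
Mode = (a−1)/b = 11/32 ≈ 0.344.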